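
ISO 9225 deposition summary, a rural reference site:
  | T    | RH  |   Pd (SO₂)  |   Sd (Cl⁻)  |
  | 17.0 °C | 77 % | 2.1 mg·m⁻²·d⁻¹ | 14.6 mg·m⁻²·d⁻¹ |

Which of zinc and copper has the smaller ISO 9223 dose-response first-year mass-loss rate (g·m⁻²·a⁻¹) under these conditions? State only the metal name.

zinc: T>10 °C ⇒ hinge -0.071·(17.0−10) = -0.4970
  sulphur-dioxide contribution → 0.3757 μm/a
  chloride contribution → 0.6336 μm/a
  ⇒ r_corr(zinc) = 1.009 μm/a
  mass loss = 1.009 μm/a × 7.14 g/cm³ = 7.206 g·m⁻²·a⁻¹
copper: f(T) = -0.080·(T−10) [T>10 °C] = -0.5600
  sulphur-dioxide contribution → 0.345 μm/a
  chloride contribution → 0.7776 μm/a
  total first-year rate 1.123 μm/a
  mass loss = 1.123 μm/a × 8.96 g/cm³ = 10.06 g·m⁻²·a⁻¹
Ordering by g·m⁻²·a⁻¹: copper (10.1) > zinc (7.21)

zinc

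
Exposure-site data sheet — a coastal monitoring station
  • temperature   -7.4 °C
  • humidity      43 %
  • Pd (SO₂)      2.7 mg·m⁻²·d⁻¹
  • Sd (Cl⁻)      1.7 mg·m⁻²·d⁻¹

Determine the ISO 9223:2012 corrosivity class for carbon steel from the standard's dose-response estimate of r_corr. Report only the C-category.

carbon steel: temperature factor f = +0.150·(-17.4) = -2.6100
  SO₂ term: 1.77·2.7^0.52·exp(0.02·43-2.6100) = 0.5155
  Cl⁻ term: 0.102·1.7^0.62·exp(0.033·43+0.04·-7.4) = 0.4357
  sum: 0.5155 + 0.4357 → r_corr = 0.9512 μm/a
ISO 9223 Table 2 (carbon steel): 0 < 0.951 ≤ 1.3 μm/a ⇒ C1

C1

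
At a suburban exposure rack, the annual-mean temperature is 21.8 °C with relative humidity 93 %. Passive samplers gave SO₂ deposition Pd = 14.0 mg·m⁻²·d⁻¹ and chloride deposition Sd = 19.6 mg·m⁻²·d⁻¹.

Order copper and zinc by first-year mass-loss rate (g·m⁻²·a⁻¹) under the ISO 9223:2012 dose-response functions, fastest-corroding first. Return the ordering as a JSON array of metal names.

["copper", "zinc"]

copper: f(T) = -0.080·(T−10) [T>10 °C] = -0.9440
  sulphur-dioxide contribution → 0.9892 μm/a
  chloride contribution → 1.895 μm/a
  ⇒ r_corr(copper) = 2.884 μm/a
  mass loss = 2.884 μm/a × 8.96 g/cm³ = 25.84 g·m⁻²·a⁻¹
zinc: temperature factor f = -0.071·(11.8) = -0.8378
  sulphur-dioxide contribution → 1.285 μm/a
  chloride contribution → 1.281 μm/a
  ⇒ r_corr(zinc) = 2.566 μm/a
  mass loss = 2.566 μm/a × 7.14 g/cm³ = 18.32 g·m⁻²·a⁻¹
Ordering by g·m⁻²·a⁻¹: copper (25.8) > zinc (18.3)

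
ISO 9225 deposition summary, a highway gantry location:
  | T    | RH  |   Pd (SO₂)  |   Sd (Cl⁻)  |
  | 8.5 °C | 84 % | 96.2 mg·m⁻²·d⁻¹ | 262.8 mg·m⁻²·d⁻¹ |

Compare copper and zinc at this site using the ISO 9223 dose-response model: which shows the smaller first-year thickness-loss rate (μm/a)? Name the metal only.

copper: T≤10 °C ⇒ hinge +0.126·(8.5−10) = -0.1890
  Pd branch = 0.0053·Pd^0.26·e^(0.059·RH+f) = 2.043 μm/a
  Sd branch = 0.01025·Sd^0.27·e^(0.036·RH+0.049·T) = 1.44 μm/a
  sum: 2.043 + 1.44 → r_corr = 3.482 μm/a
zinc: temperature factor f = +0.038·(-1.5) = -0.0570
  Pd branch = 0.0129·Pd^0.44·e^(0.046·RH+f) = 4.331 μm/a
  Cl⁻ term: 0.0175·262.8^0.57·exp(0.008·84+0.085·8.5) = 1.69
  sum: 4.331 + 1.69 → r_corr = 6.02 μm/a
Ordering by μm/a: zinc (6.02) > copper (3.48)

copper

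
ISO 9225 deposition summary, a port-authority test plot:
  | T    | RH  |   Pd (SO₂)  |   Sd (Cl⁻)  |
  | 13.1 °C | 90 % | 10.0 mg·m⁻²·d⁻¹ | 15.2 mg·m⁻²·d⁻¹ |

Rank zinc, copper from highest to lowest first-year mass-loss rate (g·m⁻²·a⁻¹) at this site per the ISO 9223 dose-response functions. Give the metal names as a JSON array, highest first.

zinc: T>10 °C ⇒ hinge -0.071·(13.1−10) = -0.2201
  Pd branch = 0.0129·Pd^0.44·e^(0.046·RH+f) = 1.791 μm/a
  Cl⁻ term: 0.0175·15.2^0.57·exp(0.008·90+0.085·13.1) = 0.5164
  r_corr = 1.791 + 0.5164 = 2.307 μm/a
  mass loss = 2.307 μm/a × 7.14 g/cm³ = 16.47 g·m⁻²·a⁻¹
copper: T>10 °C ⇒ hinge -0.080·(13.1−10) = -0.2480
  Pd branch = 0.0053·Pd^0.26·e^(0.059·RH+f) = 1.523 μm/a
  Sd branch = 0.01025·Sd^0.27·e^(0.036·RH+0.049·T) = 1.037 μm/a
  r_corr = 1.523 + 1.037 = 2.56 μm/a
  mass loss = 2.56 μm/a × 8.96 g/cm³ = 22.94 g·m⁻²·a⁻¹
Ordering by g·m⁻²·a⁻¹: copper (22.9) > zinc (16.5)

["copper", "zinc"]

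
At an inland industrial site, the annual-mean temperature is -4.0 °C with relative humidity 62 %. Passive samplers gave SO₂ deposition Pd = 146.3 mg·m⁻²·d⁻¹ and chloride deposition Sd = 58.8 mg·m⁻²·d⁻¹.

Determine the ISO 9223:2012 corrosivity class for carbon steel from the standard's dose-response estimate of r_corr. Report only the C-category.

C2

carbon steel: T≤10 °C ⇒ hinge +0.150·(-4.0−10) = -2.1000
  SO₂ term: 1.77·146.3^0.52·exp(0.02·62-2.1000) = 10.01
  Cl⁻ term: 0.102·58.8^0.62·exp(0.033·62+0.04·-4.0) = 8.408
  r_corr = 10.01 + 8.408 = 18.42 μm/a
18.4 μm/a falls in (1.3, 25] for carbon steel → category C2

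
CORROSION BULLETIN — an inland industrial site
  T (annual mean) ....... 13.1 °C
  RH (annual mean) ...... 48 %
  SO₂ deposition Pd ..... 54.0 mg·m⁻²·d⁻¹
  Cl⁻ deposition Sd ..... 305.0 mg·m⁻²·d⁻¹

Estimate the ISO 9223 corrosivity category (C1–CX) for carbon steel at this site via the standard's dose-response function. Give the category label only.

carbon steel: T>10 °C ⇒ hinge -0.054·(13.1−10) = -0.1674
  SO₂ term: 1.77·54.0^0.52·exp(0.02·48-0.1674) = 31.12
  Sd branch = 0.102·Sd^0.62·e^(0.033·RH+0.04·T) = 29.13 μm/a
  r_corr = 31.12 + 29.13 = 60.25 μm/a
Category bounds: 50…80 μm/a bracket r_corr ⇒ C4

C4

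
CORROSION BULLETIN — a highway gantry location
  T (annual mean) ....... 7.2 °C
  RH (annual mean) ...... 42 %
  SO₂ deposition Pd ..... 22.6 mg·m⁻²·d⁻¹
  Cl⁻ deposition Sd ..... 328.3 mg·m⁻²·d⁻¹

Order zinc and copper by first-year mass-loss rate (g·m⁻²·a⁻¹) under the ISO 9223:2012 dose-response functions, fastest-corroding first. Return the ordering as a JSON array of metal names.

zinc: f(T) = +0.038·(T−10) [T≤10 °C] = -0.1064
  Pd branch = 0.0129·Pd^0.44·e^(0.046·RH+f) = 0.3157 μm/a
  Cl⁻ term: 0.0175·328.3^0.57·exp(0.008·42+0.085·7.2) = 1.228
  sum: 0.3157 + 1.228 → r_corr = 1.543 μm/a
  mass loss = 1.543 μm/a × 7.14 g/cm³ = 11.02 g·m⁻²·a⁻¹
copper: T≤10 °C ⇒ hinge +0.126·(7.2−10) = -0.3528
  Pd branch = 0.0053·Pd^0.26·e^(0.059·RH+f) = 0.09984 μm/a
  Sd branch = 0.01025·Sd^0.27·e^(0.036·RH+0.049·T) = 0.3162 μm/a
  sum: 0.09984 + 0.3162 → r_corr = 0.4161 μm/a
  mass loss = 0.4161 μm/a × 8.96 g/cm³ = 3.728 g·m⁻²·a⁻¹
Ordering by g·m⁻²·a⁻¹: zinc (11) > copper (3.73)

["zinc", "copper"]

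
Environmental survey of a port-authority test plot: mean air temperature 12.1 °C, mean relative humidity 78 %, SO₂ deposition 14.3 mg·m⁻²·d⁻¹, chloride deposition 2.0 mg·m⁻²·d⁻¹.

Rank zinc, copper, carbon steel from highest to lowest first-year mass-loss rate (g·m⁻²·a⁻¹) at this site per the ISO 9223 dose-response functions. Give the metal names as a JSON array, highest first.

["carbon steel", "copper", "zinc"]

zinc: T>10 °C ⇒ hinge -0.071·(12.1−10) = -0.1491
  sulphur-dioxide contribution → 1.295 μm/a
  chloride contribution → 0.1356 μm/a
  ⇒ r_corr(zinc) = 1.431 μm/a
  mass loss = 1.431 μm/a × 7.14 g/cm³ = 10.22 g·m⁻²·a⁻¹
copper: temperature factor f = -0.080·(2.1) = -0.1680
  sulphur-dioxide contribution → 0.8919 μm/a
  chloride contribution → 0.3707 μm/a
  total first-year rate 1.263 μm/a
  mass loss = 1.263 μm/a × 8.96 g/cm³ = 11.31 g·m⁻²·a⁻¹
carbon steel: temperature factor f = -0.054·(2.1) = -0.1134
  sulphur-dioxide contribution → 29.99 μm/a
  chloride contribution → 3.337 μm/a
  total first-year rate 33.33 μm/a
  mass loss = 33.33 μm/a × 7.85 g/cm³ = 261.6 g·m⁻²·a⁻¹
Ordering by g·m⁻²·a⁻¹: carbon steel (262) > copper (11.3) > zinc (10.2)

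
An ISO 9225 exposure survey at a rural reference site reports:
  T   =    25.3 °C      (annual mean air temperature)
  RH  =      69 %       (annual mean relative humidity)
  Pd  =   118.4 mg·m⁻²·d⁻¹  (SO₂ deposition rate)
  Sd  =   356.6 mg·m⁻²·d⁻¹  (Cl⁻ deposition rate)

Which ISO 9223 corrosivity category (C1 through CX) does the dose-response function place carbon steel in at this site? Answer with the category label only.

C5

carbon steel: temperature factor f = -0.054·(15.3) = -0.8262
  Pd branch = 1.77·Pd^0.52·e^(0.02·RH+f) = 36.87 μm/a
  Cl⁻ term: 0.102·356.6^0.62·exp(0.033·69+0.04·25.3) = 104.6
  r_corr = 36.87 + 104.6 = 141.4 μm/a
ISO 9223 Table 2 (carbon steel): 80 < 141 ≤ 200 μm/a ⇒ C5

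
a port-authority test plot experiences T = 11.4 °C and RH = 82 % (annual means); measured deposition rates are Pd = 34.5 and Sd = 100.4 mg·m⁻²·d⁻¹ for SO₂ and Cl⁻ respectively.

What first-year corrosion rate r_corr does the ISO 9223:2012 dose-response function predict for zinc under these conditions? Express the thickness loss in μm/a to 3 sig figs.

zinc: temperature factor f = -0.071·(1.4) = -0.0994
  SO₂ term: 0.0129·34.5^0.44·exp(0.046·82-0.0994) = 2.411
  Sd branch = 0.0175·Sd^0.57·e^(0.008·RH+0.085·T) = 1.23 μm/a
  r_corr = 2.411 + 1.23 = 3.641 μm/a

r_corr = 3.64 μm/a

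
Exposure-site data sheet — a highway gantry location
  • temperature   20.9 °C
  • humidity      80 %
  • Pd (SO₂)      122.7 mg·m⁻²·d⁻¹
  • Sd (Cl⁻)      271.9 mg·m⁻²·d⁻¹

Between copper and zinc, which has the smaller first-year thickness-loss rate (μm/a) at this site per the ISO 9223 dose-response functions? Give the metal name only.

copper

copper: T>10 °C ⇒ hinge -0.080·(20.9−10) = -0.8720
  sulphur-dioxide contribution → 0.868 μm/a
  chloride contribution → 2.31 μm/a
  total first-year rate 3.178 μm/a
zinc: T>10 °C ⇒ hinge -0.071·(20.9−10) = -0.7739
  sulphur-dioxide contribution → 1.958 μm/a
  chloride contribution → 4.788 μm/a
  total first-year rate 6.746 μm/a
Ordering by μm/a: zinc (6.75) > copper (3.18)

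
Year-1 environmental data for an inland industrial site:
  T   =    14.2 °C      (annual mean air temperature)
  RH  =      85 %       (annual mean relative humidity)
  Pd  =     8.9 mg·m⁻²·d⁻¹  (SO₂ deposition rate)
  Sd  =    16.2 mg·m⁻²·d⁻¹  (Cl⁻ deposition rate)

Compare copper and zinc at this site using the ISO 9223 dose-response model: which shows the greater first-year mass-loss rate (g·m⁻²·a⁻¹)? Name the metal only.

copper

copper: T>10 °C ⇒ hinge -0.080·(14.2−10) = -0.3360
  sulphur-dioxide contribution → 1.007 μm/a
  chloride contribution → 0.9299 μm/a
  total first-year rate 1.937 μm/a
  mass loss = 1.937 μm/a × 8.96 g/cm³ = 17.36 g·m⁻²·a⁻¹
zinc: f(T) = -0.071·(T−10) [T>10 °C] = -0.2982
  sulphur-dioxide contribution → 1.25 μm/a
  chloride contribution → 0.5649 μm/a
  total first-year rate 1.815 μm/a
  mass loss = 1.815 μm/a × 7.14 g/cm³ = 12.96 g·m⁻²·a⁻¹
Ordering by g·m⁻²·a⁻¹: copper (17.4) > zinc (13)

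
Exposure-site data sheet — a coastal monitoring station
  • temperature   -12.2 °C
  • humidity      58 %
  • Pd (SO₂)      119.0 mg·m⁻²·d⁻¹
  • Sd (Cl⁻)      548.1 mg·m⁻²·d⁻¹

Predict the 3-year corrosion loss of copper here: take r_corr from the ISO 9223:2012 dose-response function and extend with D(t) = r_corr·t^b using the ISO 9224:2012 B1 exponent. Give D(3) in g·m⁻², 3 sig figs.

D(3) = 5.29 g·m⁻²

copper: f(T) = +0.126·(T−10) [T≤10 °C] = -2.7972
  Pd branch = 0.0053·Pd^0.26·e^(0.059·RH+f) = 0.0343 μm/a
  Sd branch = 0.01025·Sd^0.27·e^(0.036·RH+0.049·T) = 0.2497 μm/a
  sum: 0.0343 + 0.2497 → r_corr = 0.284 μm/a
Power-law: D(3) = r_corr · 3^0.667
  D(3) = 0.284 × 3^0.667 = 0.284 × 2.081 = 0.5909 μm
  Mass loss = 0.5909 μm × 8.96 g/cm³ = 5.295 g·m⁻²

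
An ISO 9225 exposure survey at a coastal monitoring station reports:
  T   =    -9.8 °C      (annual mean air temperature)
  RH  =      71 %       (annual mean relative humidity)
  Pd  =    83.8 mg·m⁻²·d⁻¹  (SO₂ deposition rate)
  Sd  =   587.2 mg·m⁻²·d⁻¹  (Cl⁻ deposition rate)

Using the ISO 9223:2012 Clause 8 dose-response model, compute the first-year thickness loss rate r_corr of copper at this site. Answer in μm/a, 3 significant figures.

r_corr = 0.548 μm/a

copper: f(T) = +0.126·(T−10) [T≤10 °C] = -2.4948
  Pd branch = 0.0053·Pd^0.26·e^(0.059·RH+f) = 0.09122 μm/a
  Cl⁻ term: 0.01025·587.2^0.27·exp(0.036·71+0.049·-9.8) = 0.4569
  sum: 0.09122 + 0.4569 → r_corr = 0.5481 μm/a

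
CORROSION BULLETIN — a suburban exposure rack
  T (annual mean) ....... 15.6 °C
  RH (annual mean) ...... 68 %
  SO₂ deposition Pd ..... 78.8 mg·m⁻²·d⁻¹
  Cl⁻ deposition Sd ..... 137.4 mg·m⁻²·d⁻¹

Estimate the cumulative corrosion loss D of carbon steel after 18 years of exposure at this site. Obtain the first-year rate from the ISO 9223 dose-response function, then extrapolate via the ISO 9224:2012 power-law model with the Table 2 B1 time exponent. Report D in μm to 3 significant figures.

carbon steel: T>10 °C ⇒ hinge -0.054·(15.6−10) = -0.3024
  sulphur-dioxide contribution → 49.37 μm/a
  chloride contribution → 37.99 μm/a
  ⇒ r_corr(carbon steel) = 87.36 μm/a
Power-law: D(18) = r_corr · 18^0.523
  D(18) = 87.36 × 18^0.523 = 87.36 × 4.534 = 396.1 μm

D(18) = 396 μm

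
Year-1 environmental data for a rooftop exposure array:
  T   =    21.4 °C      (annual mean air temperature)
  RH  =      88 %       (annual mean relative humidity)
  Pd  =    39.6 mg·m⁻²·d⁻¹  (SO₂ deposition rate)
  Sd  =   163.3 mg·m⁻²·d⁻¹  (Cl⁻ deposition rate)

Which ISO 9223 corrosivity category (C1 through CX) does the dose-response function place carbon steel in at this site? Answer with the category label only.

carbon steel: f(T) = -0.054·(T−10) [T>10 °C] = -0.6156
  sulphur-dioxide contribution → 37.65 μm/a
  chloride contribution → 103.2 μm/a
  total first-year rate 140.8 μm/a
141 μm/a falls in (80, 200] for carbon steel → category C5

C5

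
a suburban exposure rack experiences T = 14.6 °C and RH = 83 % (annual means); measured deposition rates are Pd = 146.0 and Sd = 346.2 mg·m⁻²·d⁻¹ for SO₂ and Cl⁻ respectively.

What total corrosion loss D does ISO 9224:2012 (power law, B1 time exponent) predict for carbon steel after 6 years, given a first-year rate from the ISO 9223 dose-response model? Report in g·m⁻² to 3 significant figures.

carbon steel: f(T) = -0.054·(T−10) [T>10 °C] = -0.2484
  SO₂ term: 1.77·146.0^0.52·exp(0.02·83-0.2484) = 96.94
  Sd branch = 0.102·Sd^0.62·e^(0.033·RH+0.04·T) = 106.2 μm/a
  r_corr = 96.94 + 106.2 = 203.1 μm/a
ISO 9224: D(t) = r_corr · t^b with b = 0.523 (carbon steel, B1)
  D(6) = 203.1 × 6^0.523 = 203.1 × 2.553 = 518.5 μm
  Mass loss = 518.5 μm × 7.85 g/cm³ = 4070 g·m⁻²

D(6) = 4.07e+03 g·m⁻²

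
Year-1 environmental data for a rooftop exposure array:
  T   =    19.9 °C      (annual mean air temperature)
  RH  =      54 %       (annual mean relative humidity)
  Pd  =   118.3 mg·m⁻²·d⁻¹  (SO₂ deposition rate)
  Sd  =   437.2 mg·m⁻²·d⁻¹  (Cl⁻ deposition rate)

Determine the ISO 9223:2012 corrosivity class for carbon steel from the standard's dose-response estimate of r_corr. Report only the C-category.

C5

carbon steel: temperature factor f = -0.054·(9.9) = -0.5346
  sulphur-dioxide contribution → 36.54 μm/a
  chloride contribution → 58.27 μm/a
  ⇒ r_corr(carbon steel) = 94.81 μm/a
ISO 9223 Table 2 (carbon steel): 80 < 94.8 ≤ 200 μm/a ⇒ C5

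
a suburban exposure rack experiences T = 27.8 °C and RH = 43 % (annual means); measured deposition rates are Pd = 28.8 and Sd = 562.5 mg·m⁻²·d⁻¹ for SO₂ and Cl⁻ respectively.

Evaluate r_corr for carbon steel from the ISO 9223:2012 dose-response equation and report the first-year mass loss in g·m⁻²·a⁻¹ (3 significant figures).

carbon steel: T>10 °C ⇒ hinge -0.054·(27.8−10) = -0.9612
  Pd branch = 1.77·Pd^0.52·e^(0.02·RH+f) = 9.181 μm/a
  Cl⁻ term: 0.102·562.5^0.62·exp(0.033·43+0.04·27.8) = 64.99
  r_corr = 9.181 + 64.99 = 74.18 μm/a
Convert to mass loss: 74.18 μm/a × 7.85 g/cm³ = 582.3 g·m⁻²·a⁻¹

r_corr = 582 g·m⁻²·a⁻¹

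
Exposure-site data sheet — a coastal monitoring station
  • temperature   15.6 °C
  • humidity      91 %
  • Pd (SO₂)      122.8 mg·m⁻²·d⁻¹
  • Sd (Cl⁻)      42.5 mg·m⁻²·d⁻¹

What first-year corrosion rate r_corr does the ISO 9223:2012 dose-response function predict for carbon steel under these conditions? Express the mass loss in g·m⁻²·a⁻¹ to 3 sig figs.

carbon steel: temperature factor f = -0.054·(5.6) = -0.3024
  sulphur-dioxide contribution → 98.5 μm/a
  chloride contribution → 39.21 μm/a
  ⇒ r_corr(carbon steel) = 137.7 μm/a
Convert to mass loss: 137.7 μm/a × 7.85 g/cm³ = 1081 g·m⁻²·a⁻¹

r_corr = 1.08e+03 g·m⁻²·a⁻¹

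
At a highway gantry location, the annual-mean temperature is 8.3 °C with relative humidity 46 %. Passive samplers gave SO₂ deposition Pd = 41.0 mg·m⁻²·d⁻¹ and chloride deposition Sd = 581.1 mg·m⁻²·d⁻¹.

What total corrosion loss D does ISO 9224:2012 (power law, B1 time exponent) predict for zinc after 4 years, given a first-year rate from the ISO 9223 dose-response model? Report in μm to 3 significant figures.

D(4) = 7.53 μm

zinc: T≤10 °C ⇒ hinge +0.038·(8.3−10) = -0.0646
  Pd branch = 0.0129·Pd^0.44·e^(0.046·RH+f) = 0.5142 μm/a
  Sd branch = 0.0175·Sd^0.57·e^(0.008·RH+0.085·T) = 1.927 μm/a
  r_corr = 0.5142 + 1.927 = 2.441 μm/a
ISO 9224: D(t) = r_corr · t^b with b = 0.813 (zinc, B1)
  D(4) = 2.441 × 4^0.813 = 2.441 × 3.087 = 7.535 μm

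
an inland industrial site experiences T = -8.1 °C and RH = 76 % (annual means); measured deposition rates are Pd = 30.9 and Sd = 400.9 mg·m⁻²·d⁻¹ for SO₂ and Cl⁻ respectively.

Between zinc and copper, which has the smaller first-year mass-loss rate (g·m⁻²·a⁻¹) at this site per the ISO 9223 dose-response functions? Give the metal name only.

copper

zinc: T≤10 °C ⇒ hinge +0.038·(-8.1−10) = -0.6878
  Pd branch = 0.0129·Pd^0.44·e^(0.046·RH+f) = 0.9677 μm/a
  Cl⁻ term: 0.0175·400.9^0.57·exp(0.008·76+0.085·-8.1) = 0.4918
  r_corr = 0.9677 + 0.4918 = 1.46 μm/a
  mass loss = 1.46 μm/a × 7.14 g/cm³ = 10.42 g·m⁻²·a⁻¹
copper: temperature factor f = +0.126·(-18.1) = -2.2806
  Pd branch = 0.0053·Pd^0.26·e^(0.059·RH+f) = 0.1171 μm/a
  Cl⁻ term: 0.01025·400.9^0.27·exp(0.036·76+0.049·-8.1) = 0.5363
  r_corr = 0.1171 + 0.5363 = 0.6534 μm/a
  mass loss = 0.6534 μm/a × 8.96 g/cm³ = 5.854 g·m⁻²·a⁻¹
Ordering by g·m⁻²·a⁻¹: zinc (10.4) > copper (5.85)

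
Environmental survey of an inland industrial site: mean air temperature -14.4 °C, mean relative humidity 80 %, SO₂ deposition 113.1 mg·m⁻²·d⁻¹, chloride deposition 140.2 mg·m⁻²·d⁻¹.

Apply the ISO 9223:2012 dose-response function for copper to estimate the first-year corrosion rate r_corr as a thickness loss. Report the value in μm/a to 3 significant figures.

r_corr = 0.436 μm/a

copper: temperature factor f = +0.126·(-24.4) = -3.0744
  sulphur-dioxide contribution → 0.09394 μm/a
  chloride contribution → 0.3425 μm/a
  total first-year rate 0.4365 μm/a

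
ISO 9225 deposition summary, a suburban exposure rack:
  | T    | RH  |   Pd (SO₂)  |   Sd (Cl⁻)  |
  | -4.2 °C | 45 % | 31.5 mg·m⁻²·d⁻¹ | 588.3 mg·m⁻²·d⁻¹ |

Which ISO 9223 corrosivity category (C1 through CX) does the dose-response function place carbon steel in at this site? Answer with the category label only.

C2

carbon steel: T≤10 °C ⇒ hinge +0.150·(-4.2−10) = -2.1300
  sulphur-dioxide contribution → 3.111 μm/a
  chloride contribution → 19.85 μm/a
  ⇒ r_corr(carbon steel) = 22.96 μm/a
ISO 9223 Table 2 (carbon steel): 1.3 < 23 ≤ 25 μm/a ⇒ C2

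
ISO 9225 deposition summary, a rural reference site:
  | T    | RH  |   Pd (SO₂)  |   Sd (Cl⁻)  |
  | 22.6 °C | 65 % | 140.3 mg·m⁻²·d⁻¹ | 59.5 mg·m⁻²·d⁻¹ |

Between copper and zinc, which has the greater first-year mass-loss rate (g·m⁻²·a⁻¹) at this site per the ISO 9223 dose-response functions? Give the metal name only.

copper: T>10 °C ⇒ hinge -0.080·(22.6−10) = -1.0080
  Pd branch = 0.0053·Pd^0.26·e^(0.059·RH+f) = 0.3238 μm/a
  Cl⁻ term: 0.01025·59.5^0.27·exp(0.036·65+0.049·22.6) = 0.9706
  r_corr = 0.3238 + 0.9706 = 1.294 μm/a
  mass loss = 1.294 μm/a × 8.96 g/cm³ = 11.6 g·m⁻²·a⁻¹
zinc: f(T) = -0.071·(T−10) [T>10 °C] = -0.8946
  Pd branch = 0.0129·Pd^0.44·e^(0.046·RH+f) = 0.9232 μm/a
  Cl⁻ term: 0.0175·59.5^0.57·exp(0.008·65+0.085·22.6) = 2.064
  r_corr = 0.9232 + 2.064 = 2.987 μm/a
  mass loss = 2.987 μm/a × 7.14 g/cm³ = 21.33 g·m⁻²·a⁻¹
Ordering by g·m⁻²·a⁻¹: zinc (21.3) > copper (11.6)

zinc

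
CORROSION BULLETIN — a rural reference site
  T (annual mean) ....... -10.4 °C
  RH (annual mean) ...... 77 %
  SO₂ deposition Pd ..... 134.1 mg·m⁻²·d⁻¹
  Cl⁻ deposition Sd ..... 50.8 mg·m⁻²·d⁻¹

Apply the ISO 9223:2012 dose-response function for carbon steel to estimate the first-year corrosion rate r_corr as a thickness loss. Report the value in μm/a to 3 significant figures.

carbon steel: f(T) = +0.150·(T−10) [T≤10 °C] = -3.0600
  Pd branch = 1.77·Pd^0.52·e^(0.02·RH+f) = 4.944 μm/a
  Sd branch = 0.102·Sd^0.62·e^(0.033·RH+0.04·T) = 9.752 μm/a
  r_corr = 4.944 + 9.752 = 14.7 μm/a

r_corr = 14.7 μm/a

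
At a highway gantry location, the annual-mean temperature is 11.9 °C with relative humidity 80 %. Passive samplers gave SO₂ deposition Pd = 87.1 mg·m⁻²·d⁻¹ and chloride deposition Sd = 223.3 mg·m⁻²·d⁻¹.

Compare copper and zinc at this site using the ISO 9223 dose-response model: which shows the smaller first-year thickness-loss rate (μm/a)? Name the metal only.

copper

copper: T>10 °C ⇒ hinge -0.080·(11.9−10) = -0.1520
  sulphur-dioxide contribution → 1.631 μm/a
  chloride contribution → 1.409 μm/a
  ⇒ r_corr(copper) = 3.04 μm/a
zinc: T>10 °C ⇒ hinge -0.071·(11.9−10) = -0.1349
  sulphur-dioxide contribution → 3.19 μm/a
  chloride contribution → 1.991 μm/a
  total first-year rate 5.182 μm/a
Ordering by μm/a: zinc (5.18) > copper (3.04)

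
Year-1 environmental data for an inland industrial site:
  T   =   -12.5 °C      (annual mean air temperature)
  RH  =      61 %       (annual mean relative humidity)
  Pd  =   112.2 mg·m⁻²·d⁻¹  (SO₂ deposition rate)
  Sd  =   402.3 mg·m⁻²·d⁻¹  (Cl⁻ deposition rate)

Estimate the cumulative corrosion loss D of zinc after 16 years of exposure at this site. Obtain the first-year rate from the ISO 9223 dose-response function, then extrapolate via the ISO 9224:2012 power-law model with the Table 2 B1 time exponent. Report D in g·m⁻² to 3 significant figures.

zinc: f(T) = +0.038·(T−10) [T≤10 °C] = -0.8550
  SO₂ term: 0.0129·112.2^0.44·exp(0.046·61-0.8550) = 0.7243
  Cl⁻ term: 0.0175·402.3^0.57·exp(0.008·61+0.085·-12.5) = 0.3007
  sum: 0.7243 + 0.3007 → r_corr = 1.025 μm/a
ISO 9224: D(t) = r_corr · t^b with b = 0.813 (zinc, B1)
  D(16) = 1.025 × 16^0.813 = 1.025 × 9.527 = 9.765 μm
  Mass loss = 9.765 μm × 7.14 g/cm³ = 69.72 g·m⁻²

D(16) = 69.7 g·m⁻²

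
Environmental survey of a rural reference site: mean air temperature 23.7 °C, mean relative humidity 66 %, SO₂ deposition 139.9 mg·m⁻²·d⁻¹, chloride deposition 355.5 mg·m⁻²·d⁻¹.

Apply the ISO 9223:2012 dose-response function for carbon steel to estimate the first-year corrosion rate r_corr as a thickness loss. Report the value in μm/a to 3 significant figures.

carbon steel: temperature factor f = -0.054·(13.7) = -0.7398
  SO₂ term: 1.77·139.9^0.52·exp(0.02·66-0.7398) = 41.28
  Sd branch = 0.102·Sd^0.62·e^(0.033·RH+0.04·T) = 88.66 μm/a
  r_corr = 41.28 + 88.66 = 129.9 μm/a

r_corr = 130 μm/a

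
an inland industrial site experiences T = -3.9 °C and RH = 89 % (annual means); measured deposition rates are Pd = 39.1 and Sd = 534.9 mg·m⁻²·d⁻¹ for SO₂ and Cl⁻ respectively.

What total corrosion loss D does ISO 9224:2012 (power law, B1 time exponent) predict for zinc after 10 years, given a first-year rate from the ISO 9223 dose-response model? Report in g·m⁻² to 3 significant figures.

zinc: f(T) = +0.038·(T−10) [T≤10 °C] = -0.5282
  Pd branch = 0.0129·Pd^0.44·e^(0.046·RH+f) = 2.29 μm/a
  Cl⁻ term: 0.0175·534.9^0.57·exp(0.008·89+0.085·-3.9) = 0.9192
  r_corr = 2.29 + 0.9192 = 3.209 μm/a
Power-law: D(10) = r_corr · 10^0.813
  D(10) = 3.209 × 10^0.813 = 3.209 × 6.501 = 20.86 μm
  Mass loss = 20.86 μm × 7.14 g/cm³ = 148.9 g·m⁻²

D(10) = 149 g·m⁻²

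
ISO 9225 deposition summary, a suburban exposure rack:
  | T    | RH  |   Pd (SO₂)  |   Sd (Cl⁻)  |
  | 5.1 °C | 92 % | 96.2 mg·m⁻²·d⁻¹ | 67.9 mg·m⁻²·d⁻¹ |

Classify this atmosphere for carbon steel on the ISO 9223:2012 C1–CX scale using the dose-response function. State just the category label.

C5

carbon steel: f(T) = +0.150·(T−10) [T≤10 °C] = -0.7350
  SO₂ term: 1.77·96.2^0.52·exp(0.02·92-0.7350) = 57.43
  Cl⁻ term: 0.102·67.9^0.62·exp(0.033·92+0.04·5.1) = 35.6
  sum: 57.43 + 35.6 → r_corr = 93.03 μm/a
ISO 9223 Table 2 (carbon steel): 80 < 93 ≤ 200 μm/a ⇒ C5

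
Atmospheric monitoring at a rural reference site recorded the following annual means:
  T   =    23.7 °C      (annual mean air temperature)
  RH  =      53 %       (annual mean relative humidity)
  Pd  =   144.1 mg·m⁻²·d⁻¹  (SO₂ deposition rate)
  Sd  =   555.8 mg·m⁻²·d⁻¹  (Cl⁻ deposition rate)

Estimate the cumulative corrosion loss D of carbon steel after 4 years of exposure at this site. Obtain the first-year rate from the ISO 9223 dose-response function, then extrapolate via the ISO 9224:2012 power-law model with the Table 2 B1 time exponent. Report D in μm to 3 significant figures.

D(4) = 224 μm

carbon steel: f(T) = -0.054·(T−10) [T>10 °C] = -0.7398
  sulphur-dioxide contribution → 32.33 μm/a
  chloride contribution → 76.16 μm/a
  ⇒ r_corr(carbon steel) = 108.5 μm/a
ISO 9224: D(t) = r_corr · t^b with b = 0.523 (carbon steel, B1)
  D(4) = 108.5 × 4^0.523 = 108.5 × 2.065 = 224 μm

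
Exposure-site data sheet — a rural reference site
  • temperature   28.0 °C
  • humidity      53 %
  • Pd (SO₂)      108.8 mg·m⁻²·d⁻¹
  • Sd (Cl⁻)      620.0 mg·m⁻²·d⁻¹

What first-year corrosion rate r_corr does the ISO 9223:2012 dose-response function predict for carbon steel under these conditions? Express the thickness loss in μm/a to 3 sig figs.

carbon steel: T>10 °C ⇒ hinge -0.054·(28.0−10) = -0.9720
  sulphur-dioxide contribution → 22.14 μm/a
  chloride contribution → 96.8 μm/a
  ⇒ r_corr(carbon steel) = 118.9 μm/a

r_corr = 119 μm/a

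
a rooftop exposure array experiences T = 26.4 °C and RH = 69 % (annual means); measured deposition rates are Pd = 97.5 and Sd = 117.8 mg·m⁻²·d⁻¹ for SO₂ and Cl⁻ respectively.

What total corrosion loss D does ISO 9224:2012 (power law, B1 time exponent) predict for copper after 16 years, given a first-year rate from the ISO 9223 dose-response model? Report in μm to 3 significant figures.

copper: temperature factor f = -0.080·(16.4) = -1.3120
  SO₂ term: 0.0053·97.5^0.26·exp(0.059·69-1.3120) = 0.2752
  Sd branch = 0.01025·Sd^0.27·e^(0.036·RH+0.049·T) = 1.624 μm/a
  r_corr = 0.2752 + 1.624 = 1.899 μm/a
ISO 9224: D(t) = r_corr · t^b with b = 0.667 (copper, B1)
  D(16) = 1.899 × 16^0.667 = 1.899 × 6.355 = 12.07 μm

D(16) = 12.1 μm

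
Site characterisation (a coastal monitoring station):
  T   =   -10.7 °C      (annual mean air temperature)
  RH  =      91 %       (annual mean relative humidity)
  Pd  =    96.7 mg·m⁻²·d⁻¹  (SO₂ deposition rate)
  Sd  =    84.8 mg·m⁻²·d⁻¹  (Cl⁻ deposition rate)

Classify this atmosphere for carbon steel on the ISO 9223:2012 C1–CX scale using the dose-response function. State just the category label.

carbon steel: f(T) = +0.150·(T−10) [T≤10 °C] = -3.1050
  sulphur-dioxide contribution → 5.276 μm/a
  chloride contribution → 21.01 μm/a
  ⇒ r_corr(carbon steel) = 26.29 μm/a
26.3 μm/a falls in (25, 50] for carbon steel → category C3

C3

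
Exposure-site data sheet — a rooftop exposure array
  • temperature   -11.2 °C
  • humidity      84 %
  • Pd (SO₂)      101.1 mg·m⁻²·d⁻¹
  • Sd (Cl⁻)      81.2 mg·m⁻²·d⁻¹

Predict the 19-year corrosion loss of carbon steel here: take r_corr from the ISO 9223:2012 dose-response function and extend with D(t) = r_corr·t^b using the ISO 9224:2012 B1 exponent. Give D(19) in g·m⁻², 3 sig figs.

D(19) = 742 g·m⁻²

carbon steel: temperature factor f = +0.150·(-21.2) = -3.1800
  sulphur-dioxide contribution → 4.355 μm/a
  chloride contribution → 15.92 μm/a
  ⇒ r_corr(carbon steel) = 20.27 μm/a
Long-term exponent b (ISO 9224 Table 2, B1) = 0.523
  D(19) = 20.27 × 19^0.523 = 20.27 × 4.664 = 94.55 μm
  Mass loss = 94.55 μm × 7.85 g/cm³ = 742.2 g·m⁻²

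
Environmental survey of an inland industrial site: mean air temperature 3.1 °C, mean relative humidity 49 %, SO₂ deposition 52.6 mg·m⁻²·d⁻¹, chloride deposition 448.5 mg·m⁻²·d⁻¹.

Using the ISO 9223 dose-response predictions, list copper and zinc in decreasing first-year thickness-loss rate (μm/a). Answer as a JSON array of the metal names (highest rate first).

copper: temperature factor f = +0.126·(-6.9) = -0.8694
  SO₂ term: 0.0053·52.6^0.26·exp(0.059·49-0.8694) = 0.1121
  Sd branch = 0.01025·Sd^0.27·e^(0.036·RH+0.049·T) = 0.362 μm/a
  r_corr = 0.1121 + 0.362 = 0.4742 μm/a
zinc: T≤10 °C ⇒ hinge +0.038·(3.1−10) = -0.2622
  Pd branch = 0.0129·Pd^0.44·e^(0.046·RH+f) = 0.5406 μm/a
  Cl⁻ term: 0.0175·448.5^0.57·exp(0.008·49+0.085·3.1) = 1.095
  r_corr = 0.5406 + 1.095 = 1.635 μm/a
Ordering by μm/a: zinc (1.64) > copper (0.474)

["zinc", "copper"]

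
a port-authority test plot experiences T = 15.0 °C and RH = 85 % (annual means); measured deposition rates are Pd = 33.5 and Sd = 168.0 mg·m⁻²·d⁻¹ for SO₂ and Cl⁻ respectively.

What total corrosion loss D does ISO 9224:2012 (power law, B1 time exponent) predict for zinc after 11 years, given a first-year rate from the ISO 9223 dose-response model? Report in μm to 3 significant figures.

zinc: temperature factor f = -0.071·(5.0) = -0.3550
  SO₂ term: 0.0129·33.5^0.44·exp(0.046·85-0.3550) = 2.116
  Sd branch = 0.0175·Sd^0.57·e^(0.008·RH+0.085·T) = 2.294 μm/a
  r_corr = 2.116 + 2.294 = 4.41 μm/a
ISO 9224: D(t) = r_corr · t^b with b = 0.813 (zinc, B1)
  D(11) = 4.41 × 11^0.813 = 4.41 × 7.025 = 30.98 μm

D(11) = 31.0 μm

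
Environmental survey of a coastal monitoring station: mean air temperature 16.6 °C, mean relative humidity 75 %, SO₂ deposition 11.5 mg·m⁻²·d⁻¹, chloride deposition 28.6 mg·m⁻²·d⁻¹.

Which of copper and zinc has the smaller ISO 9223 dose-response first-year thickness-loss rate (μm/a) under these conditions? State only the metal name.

copper

copper: temperature factor f = -0.080·(6.6) = -0.5280
  sulphur-dioxide contribution → 0.4926 μm/a
  chloride contribution → 0.8507 μm/a
  total first-year rate 1.343 μm/a
zinc: f(T) = -0.071·(T−10) [T>10 °C] = -0.4686
  sulphur-dioxide contribution → 0.7449 μm/a
  chloride contribution → 0.8842 μm/a
  ⇒ r_corr(zinc) = 1.629 μm/a
Ordering by μm/a: zinc (1.63) > copper (1.34)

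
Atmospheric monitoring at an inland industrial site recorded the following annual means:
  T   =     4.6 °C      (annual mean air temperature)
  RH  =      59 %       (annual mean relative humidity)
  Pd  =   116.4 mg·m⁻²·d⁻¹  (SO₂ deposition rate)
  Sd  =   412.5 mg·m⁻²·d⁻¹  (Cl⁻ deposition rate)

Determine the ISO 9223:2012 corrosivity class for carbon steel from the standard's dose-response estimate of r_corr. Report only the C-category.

C4

carbon steel: f(T) = +0.150·(T−10) [T≤10 °C] = -0.8100
  sulphur-dioxide contribution → 30.41 μm/a
  chloride contribution → 35.95 μm/a
  total first-year rate 66.35 μm/a
Category bounds: 50…80 μm/a bracket r_corr ⇒ C4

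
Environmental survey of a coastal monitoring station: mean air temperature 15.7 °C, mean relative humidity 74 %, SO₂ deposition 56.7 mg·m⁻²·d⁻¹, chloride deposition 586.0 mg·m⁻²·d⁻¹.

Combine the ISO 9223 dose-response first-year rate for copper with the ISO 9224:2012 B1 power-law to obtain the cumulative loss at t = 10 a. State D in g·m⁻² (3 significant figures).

D(10) = 105 g·m⁻²

copper: temperature factor f = -0.080·(5.7) = -0.4560
  SO₂ term: 0.0053·56.7^0.26·exp(0.059·74-0.4560) = 0.7556
  Cl⁻ term: 0.01025·586.0^0.27·exp(0.036·74+0.049·15.7) = 1.775
  sum: 0.7556 + 1.775 → r_corr = 2.53 μm/a
ISO 9224: D(t) = r_corr · t^b with b = 0.667 (copper, B1)
  D(10) = 2.53 × 10^0.667 = 2.53 × 4.645 = 11.75 μm
  Mass loss = 11.75 μm × 8.96 g/cm³ = 105.3 g·m⁻²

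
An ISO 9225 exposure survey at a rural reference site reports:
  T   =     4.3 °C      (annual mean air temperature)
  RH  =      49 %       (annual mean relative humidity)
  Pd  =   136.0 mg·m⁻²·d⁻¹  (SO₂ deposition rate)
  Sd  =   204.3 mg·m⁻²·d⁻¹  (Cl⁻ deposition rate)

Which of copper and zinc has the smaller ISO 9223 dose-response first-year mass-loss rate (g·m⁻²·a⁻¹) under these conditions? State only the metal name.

copper

copper: T≤10 °C ⇒ hinge +0.126·(4.3−10) = -0.7182
  Pd branch = 0.0053·Pd^0.26·e^(0.059·RH+f) = 0.167 μm/a
  Cl⁻ term: 0.01025·204.3^0.27·exp(0.036·49+0.049·4.3) = 0.3105
  sum: 0.167 + 0.3105 → r_corr = 0.4775 μm/a
  mass loss = 0.4775 μm/a × 8.96 g/cm³ = 4.278 g·m⁻²·a⁻¹
zinc: T≤10 °C ⇒ hinge +0.038·(4.3−10) = -0.2166
  Pd branch = 0.0129·Pd^0.44·e^(0.046·RH+f) = 0.8594 μm/a
  Cl⁻ term: 0.0175·204.3^0.57·exp(0.008·49+0.085·4.3) = 0.7742
  r_corr = 0.8594 + 0.7742 = 1.634 μm/a
  mass loss = 1.634 μm/a × 7.14 g/cm³ = 11.66 g·m⁻²·a⁻¹
Ordering by g·m⁻²·a⁻¹: zinc (11.7) > copper (4.28)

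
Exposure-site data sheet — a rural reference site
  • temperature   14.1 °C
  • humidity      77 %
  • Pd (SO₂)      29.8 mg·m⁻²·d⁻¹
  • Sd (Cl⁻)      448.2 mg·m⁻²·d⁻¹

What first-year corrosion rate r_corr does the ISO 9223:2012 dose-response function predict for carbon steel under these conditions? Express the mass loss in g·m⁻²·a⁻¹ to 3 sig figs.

carbon steel: f(T) = -0.054·(T−10) [T>10 °C] = -0.2214
  SO₂ term: 1.77·29.8^0.52·exp(0.02·77-0.2214) = 38.66
  Sd branch = 0.102·Sd^0.62·e^(0.033·RH+0.04·T) = 100.2 μm/a
  sum: 38.66 + 100.2 → r_corr = 138.9 μm/a
Convert to mass loss: 138.9 μm/a × 7.85 g/cm³ = 1090 g·m⁻²·a⁻¹

r_corr = 1.09e+03 g·m⁻²·a⁻¹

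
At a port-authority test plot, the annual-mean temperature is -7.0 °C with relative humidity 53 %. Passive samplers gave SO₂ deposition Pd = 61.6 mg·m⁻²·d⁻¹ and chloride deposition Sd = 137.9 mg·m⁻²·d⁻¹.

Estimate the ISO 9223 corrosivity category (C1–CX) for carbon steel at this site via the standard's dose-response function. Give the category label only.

carbon steel: f(T) = +0.150·(T−10) [T≤10 °C] = -2.5500
  Pd branch = 1.77·Pd^0.52·e^(0.02·RH+f) = 3.4 μm/a
  Cl⁻ term: 0.102·137.9^0.62·exp(0.033·53+0.04·-7.0) = 9.4
  sum: 3.4 + 9.4 → r_corr = 12.8 μm/a
ISO 9223 Table 2 (carbon steel): 1.3 < 12.8 ≤ 25 μm/a ⇒ C2

C2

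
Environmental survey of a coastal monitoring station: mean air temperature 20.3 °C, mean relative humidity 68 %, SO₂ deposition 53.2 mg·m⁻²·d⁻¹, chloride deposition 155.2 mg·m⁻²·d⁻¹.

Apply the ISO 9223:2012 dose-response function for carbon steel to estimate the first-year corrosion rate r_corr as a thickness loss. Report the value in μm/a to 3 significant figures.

carbon steel: f(T) = -0.054·(T−10) [T>10 °C] = -0.5562
  Pd branch = 1.77·Pd^0.52·e^(0.02·RH+f) = 31.23 μm/a
  Cl⁻ term: 0.102·155.2^0.62·exp(0.033·68+0.04·20.3) = 49.45
  r_corr = 31.23 + 49.45 = 80.68 μm/a

r_corr = 80.7 μm/a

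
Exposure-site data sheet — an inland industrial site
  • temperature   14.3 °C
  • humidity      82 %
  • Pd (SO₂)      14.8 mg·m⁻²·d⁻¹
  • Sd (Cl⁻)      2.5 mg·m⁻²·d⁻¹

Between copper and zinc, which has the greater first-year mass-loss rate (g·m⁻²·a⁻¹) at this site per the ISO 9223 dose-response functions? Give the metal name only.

copper: temperature factor f = -0.080·(4.3) = -0.3440
  SO₂ term: 0.0053·14.8^0.26·exp(0.059·82-0.3440) = 0.9556
  Cl⁻ term: 0.01025·2.5^0.27·exp(0.036·82+0.049·14.3) = 0.5064
  r_corr = 0.9556 + 0.5064 = 1.462 μm/a
  mass loss = 1.462 μm/a × 8.96 g/cm³ = 13.1 g·m⁻²·a⁻¹
zinc: temperature factor f = -0.071·(4.3) = -0.3053
  SO₂ term: 0.0129·14.8^0.44·exp(0.046·82-0.3053) = 1.352
  Cl⁻ term: 0.0175·2.5^0.57·exp(0.008·82+0.085·14.3) = 0.1917
  r_corr = 1.352 + 0.1917 = 1.544 μm/a
  mass loss = 1.544 μm/a × 7.14 g/cm³ = 11.02 g·m⁻²·a⁻¹
Ordering by g·m⁻²·a⁻¹: copper (13.1) > zinc (11)

copper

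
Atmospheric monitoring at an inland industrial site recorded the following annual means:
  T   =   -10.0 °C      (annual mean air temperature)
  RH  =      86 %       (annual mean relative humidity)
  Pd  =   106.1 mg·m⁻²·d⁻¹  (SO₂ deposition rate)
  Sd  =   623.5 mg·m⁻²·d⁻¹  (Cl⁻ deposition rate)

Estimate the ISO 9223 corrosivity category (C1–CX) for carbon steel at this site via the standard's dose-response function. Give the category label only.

carbon steel: f(T) = +0.150·(T−10) [T≤10 °C] = -3.0000
  SO₂ term: 1.77·106.1^0.52·exp(0.02·86-3.0000) = 5.565
  Sd branch = 0.102·Sd^0.62·e^(0.033·RH+0.04·T) = 63.13 μm/a
  sum: 5.565 + 63.13 → r_corr = 68.69 μm/a
68.7 μm/a falls in (50, 80] for carbon steel → category C4

C4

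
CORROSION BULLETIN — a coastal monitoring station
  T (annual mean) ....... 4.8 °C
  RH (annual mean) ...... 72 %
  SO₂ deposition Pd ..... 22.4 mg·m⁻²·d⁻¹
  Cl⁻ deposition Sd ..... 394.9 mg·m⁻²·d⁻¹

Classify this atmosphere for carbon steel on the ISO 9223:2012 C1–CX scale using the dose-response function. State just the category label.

carbon steel: f(T) = +0.150·(T−10) [T≤10 °C] = -0.7800
  sulphur-dioxide contribution → 17.25 μm/a
  chloride contribution → 54.16 μm/a
  ⇒ r_corr(carbon steel) = 71.41 μm/a
ISO 9223 Table 2 (carbon steel): 50 < 71.4 ≤ 80 μm/a ⇒ C4

C4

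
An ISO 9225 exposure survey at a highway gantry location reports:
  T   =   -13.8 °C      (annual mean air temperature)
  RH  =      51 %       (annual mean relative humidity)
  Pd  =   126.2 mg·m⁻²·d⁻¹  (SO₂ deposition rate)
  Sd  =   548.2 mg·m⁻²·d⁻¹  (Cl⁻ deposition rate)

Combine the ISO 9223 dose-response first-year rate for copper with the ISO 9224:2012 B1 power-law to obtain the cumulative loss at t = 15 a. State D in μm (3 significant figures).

D(15) = 1.21 μm

copper: T≤10 °C ⇒ hinge +0.126·(-13.8−10) = -2.9988
  SO₂ term: 0.0053·126.2^0.26·exp(0.059·51-2.9988) = 0.01884
  Cl⁻ term: 0.01025·548.2^0.27·exp(0.036·51+0.049·-13.8) = 0.1794
  r_corr = 0.01884 + 0.1794 = 0.1983 μm/a
Power-law: D(15) = r_corr · 15^0.667
  D(15) = 0.1983 × 15^0.667 = 0.1983 × 6.088 = 1.207 μm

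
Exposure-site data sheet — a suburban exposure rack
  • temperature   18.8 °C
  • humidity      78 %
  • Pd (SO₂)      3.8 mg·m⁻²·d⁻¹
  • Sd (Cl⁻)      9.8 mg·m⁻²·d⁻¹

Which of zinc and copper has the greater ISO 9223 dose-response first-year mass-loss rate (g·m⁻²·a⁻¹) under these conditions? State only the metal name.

zinc: T>10 °C ⇒ hinge -0.071·(18.8−10) = -0.6248
  sulphur-dioxide contribution → 0.4494 μm/a
  chloride contribution → 0.593 μm/a
  ⇒ r_corr(zinc) = 1.042 μm/a
  mass loss = 1.042 μm/a × 7.14 g/cm³ = 7.442 g·m⁻²·a⁻¹
copper: T>10 °C ⇒ hinge -0.080·(18.8−10) = -0.7040
  sulphur-dioxide contribution → 0.3697 μm/a
  chloride contribution → 0.7905 μm/a
  total first-year rate 1.16 μm/a
  mass loss = 1.16 μm/a × 8.96 g/cm³ = 10.4 g·m⁻²·a⁻¹
Ordering by g·m⁻²·a⁻¹: copper (10.4) > zinc (7.44)

copper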